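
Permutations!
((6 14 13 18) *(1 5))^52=((1 5)(6 14 13 18))^52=(18)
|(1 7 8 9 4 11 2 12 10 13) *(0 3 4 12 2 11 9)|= 10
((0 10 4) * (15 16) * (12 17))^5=(0 4 10)(12 17)(15 16)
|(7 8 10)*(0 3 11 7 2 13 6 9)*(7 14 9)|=30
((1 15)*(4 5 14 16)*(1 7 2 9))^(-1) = ((1 15 7 2 9)(4 5 14 16))^(-1) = (1 9 2 7 15)(4 16 14 5)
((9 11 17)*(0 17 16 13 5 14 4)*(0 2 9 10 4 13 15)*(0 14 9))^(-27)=(0 4 17 2 10)(5 9 11 16 15 14 13)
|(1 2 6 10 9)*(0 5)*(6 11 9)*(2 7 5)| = 14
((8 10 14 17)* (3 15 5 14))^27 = ((3 15 5 14 17 8 10))^27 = (3 10 8 17 14 5 15)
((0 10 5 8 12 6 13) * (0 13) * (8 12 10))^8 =((13)(0 8 10 5 12 6))^8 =(13)(0 10 12)(5 6 8)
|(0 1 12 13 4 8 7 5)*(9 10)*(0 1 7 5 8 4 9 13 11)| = 21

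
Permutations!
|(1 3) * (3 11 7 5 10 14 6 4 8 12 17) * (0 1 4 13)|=45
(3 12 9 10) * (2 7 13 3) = (2 7 13 3 12 9 10) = [0, 1, 7, 12, 4, 5, 6, 13, 8, 10, 2, 11, 9, 3]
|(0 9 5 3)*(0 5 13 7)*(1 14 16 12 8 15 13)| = |(0 9 1 14 16 12 8 15 13 7)(3 5)| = 10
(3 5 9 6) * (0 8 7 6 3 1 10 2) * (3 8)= [3, 10, 0, 5, 4, 9, 1, 6, 7, 8, 2]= (0 3 5 9 8 7 6 1 10 2)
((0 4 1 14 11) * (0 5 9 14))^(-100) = ((0 4 1)(5 9 14 11))^(-100) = (14)(0 1 4)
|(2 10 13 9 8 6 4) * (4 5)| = 8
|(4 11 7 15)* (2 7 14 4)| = |(2 7 15)(4 11 14)| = 3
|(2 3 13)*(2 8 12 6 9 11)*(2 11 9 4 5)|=8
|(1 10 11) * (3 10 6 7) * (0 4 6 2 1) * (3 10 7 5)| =|(0 4 6 5 3 7 10 11)(1 2)| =8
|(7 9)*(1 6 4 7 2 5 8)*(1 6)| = 7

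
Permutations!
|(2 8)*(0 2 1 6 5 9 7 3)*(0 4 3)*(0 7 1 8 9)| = |(0 2 9 1 6 5)(3 4)| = 6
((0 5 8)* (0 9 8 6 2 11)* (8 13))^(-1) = (0 11 2 6 5)(8 13 9) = ((0 5 6 2 11)(8 9 13))^(-1)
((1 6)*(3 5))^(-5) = ((1 6)(3 5))^(-5) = (1 6)(3 5)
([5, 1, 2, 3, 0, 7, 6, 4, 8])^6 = (8)(0 7)(4 5)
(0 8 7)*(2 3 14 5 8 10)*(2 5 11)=(0 10 5 8 7)(2 3 14 11)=[10, 1, 3, 14, 4, 8, 6, 0, 7, 9, 5, 2, 12, 13, 11]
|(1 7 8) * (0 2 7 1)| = 4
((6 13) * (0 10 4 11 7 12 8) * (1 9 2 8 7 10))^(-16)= ((0 1 9 2 8)(4 11 10)(6 13)(7 12))^(-16)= (13)(0 8 2 9 1)(4 10 11)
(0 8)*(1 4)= (0 8)(1 4)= [8, 4, 2, 3, 1, 5, 6, 7, 0]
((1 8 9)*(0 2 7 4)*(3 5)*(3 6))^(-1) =((0 2 7 4)(1 8 9)(3 5 6))^(-1) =(0 4 7 2)(1 9 8)(3 6 5)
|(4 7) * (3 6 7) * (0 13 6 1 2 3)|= |(0 13 6 7 4)(1 2 3)|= 15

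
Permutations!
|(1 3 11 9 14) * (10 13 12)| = 15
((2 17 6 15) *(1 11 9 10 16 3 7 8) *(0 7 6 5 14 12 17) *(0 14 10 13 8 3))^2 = ((0 7 3 6 15 2 14 12 17 5 10 16)(1 11 9 13 8))^2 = (0 3 15 14 17 10)(1 9 8 11 13)(2 12 5 16 7 6)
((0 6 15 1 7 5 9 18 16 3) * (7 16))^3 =(0 1)(3 15)(5 7 18 9)(6 16) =((0 6 15 1 16 3)(5 9 18 7))^3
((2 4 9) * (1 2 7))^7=((1 2 4 9 7))^7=(1 4 7 2 9)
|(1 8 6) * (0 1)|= |(0 1 8 6)|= 4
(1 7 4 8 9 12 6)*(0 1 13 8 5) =(0 1 7 4 5)(6 13 8 9 12) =[1, 7, 2, 3, 5, 0, 13, 4, 9, 12, 10, 11, 6, 8]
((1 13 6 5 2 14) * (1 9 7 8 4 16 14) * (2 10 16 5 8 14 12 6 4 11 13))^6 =(4 8 16)(5 11 12)(6 10 13)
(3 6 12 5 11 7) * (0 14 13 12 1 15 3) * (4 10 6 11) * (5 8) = (0 14 13 12 8 5 4 10 6 1 15 3 11 7) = [14, 15, 2, 11, 10, 4, 1, 0, 5, 9, 6, 7, 8, 12, 13, 3]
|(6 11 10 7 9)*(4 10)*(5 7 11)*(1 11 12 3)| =12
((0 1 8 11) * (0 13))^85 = (13)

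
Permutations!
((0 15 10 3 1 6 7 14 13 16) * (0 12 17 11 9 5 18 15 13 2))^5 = ((0 13 16 12 17 11 9 5 18 15 10 3 1 6 7 14 2))^5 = (0 11 10 14 12 18 6 13 9 3 2 17 15 7 16 5 1)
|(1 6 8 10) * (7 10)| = |(1 6 8 7 10)| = 5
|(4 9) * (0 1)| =|(0 1)(4 9)| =2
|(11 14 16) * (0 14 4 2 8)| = |(0 14 16 11 4 2 8)| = 7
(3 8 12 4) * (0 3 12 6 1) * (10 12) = (0 3 8 6 1)(4 10 12) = [3, 0, 2, 8, 10, 5, 1, 7, 6, 9, 12, 11, 4]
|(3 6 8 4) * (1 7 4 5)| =7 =|(1 7 4 3 6 8 5)|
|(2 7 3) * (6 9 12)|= |(2 7 3)(6 9 12)|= 3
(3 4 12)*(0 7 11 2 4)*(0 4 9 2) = (0 7 11)(2 9)(3 4 12) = [7, 1, 9, 4, 12, 5, 6, 11, 8, 2, 10, 0, 3]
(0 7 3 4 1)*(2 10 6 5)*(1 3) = (0 7 1)(2 10 6 5)(3 4) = [7, 0, 10, 4, 3, 2, 5, 1, 8, 9, 6]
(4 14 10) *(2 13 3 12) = [0, 1, 13, 12, 14, 5, 6, 7, 8, 9, 4, 11, 2, 3, 10] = (2 13 3 12)(4 14 10)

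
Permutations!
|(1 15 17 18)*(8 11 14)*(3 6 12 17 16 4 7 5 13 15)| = |(1 3 6 12 17 18)(4 7 5 13 15 16)(8 11 14)| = 6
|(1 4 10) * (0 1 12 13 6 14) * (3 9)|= |(0 1 4 10 12 13 6 14)(3 9)|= 8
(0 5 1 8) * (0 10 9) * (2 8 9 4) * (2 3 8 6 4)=(0 5 1 9)(2 6 4 3 8 10)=[5, 9, 6, 8, 3, 1, 4, 7, 10, 0, 2]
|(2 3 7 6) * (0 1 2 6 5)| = |(0 1 2 3 7 5)| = 6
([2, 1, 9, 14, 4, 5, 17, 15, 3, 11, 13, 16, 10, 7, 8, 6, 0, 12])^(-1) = [16, 1, 0, 8, 4, 5, 15, 13, 14, 2, 12, 9, 17, 10, 3, 7, 11, 6]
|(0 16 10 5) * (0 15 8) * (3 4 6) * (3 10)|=9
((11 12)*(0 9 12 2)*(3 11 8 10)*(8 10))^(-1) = (0 2 11 3 10 12 9)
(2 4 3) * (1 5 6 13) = [0, 5, 4, 2, 3, 6, 13, 7, 8, 9, 10, 11, 12, 1] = (1 5 6 13)(2 4 3)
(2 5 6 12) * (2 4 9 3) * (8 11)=(2 5 6 12 4 9 3)(8 11)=[0, 1, 5, 2, 9, 6, 12, 7, 11, 3, 10, 8, 4]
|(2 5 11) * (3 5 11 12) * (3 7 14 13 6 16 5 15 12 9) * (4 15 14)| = 28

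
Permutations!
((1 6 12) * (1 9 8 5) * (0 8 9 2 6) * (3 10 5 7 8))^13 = ((0 3 10 5 1)(2 6 12)(7 8))^13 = (0 5 3 1 10)(2 6 12)(7 8)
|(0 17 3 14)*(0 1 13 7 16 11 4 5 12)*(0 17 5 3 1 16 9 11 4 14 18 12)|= |(0 5)(1 13 7 9 11 14 16 4 3 18 12 17)|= 12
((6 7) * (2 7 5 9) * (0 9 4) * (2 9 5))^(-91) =((9)(0 5 4)(2 7 6))^(-91) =(9)(0 4 5)(2 6 7)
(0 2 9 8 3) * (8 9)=[2, 1, 8, 0, 4, 5, 6, 7, 3, 9]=(9)(0 2 8 3)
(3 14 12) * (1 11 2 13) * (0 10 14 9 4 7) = (0 10 14 12 3 9 4 7)(1 11 2 13) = [10, 11, 13, 9, 7, 5, 6, 0, 8, 4, 14, 2, 3, 1, 12]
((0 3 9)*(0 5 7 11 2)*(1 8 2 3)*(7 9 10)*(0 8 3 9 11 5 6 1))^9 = ((1 3 10 7 5 11 9 6)(2 8))^9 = (1 3 10 7 5 11 9 6)(2 8)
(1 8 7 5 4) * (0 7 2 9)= (0 7 5 4 1 8 2 9)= [7, 8, 9, 3, 1, 4, 6, 5, 2, 0]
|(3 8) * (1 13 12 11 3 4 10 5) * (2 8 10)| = |(1 13 12 11 3 10 5)(2 8 4)| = 21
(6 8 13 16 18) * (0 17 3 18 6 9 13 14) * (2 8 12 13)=(0 17 3 18 9 2 8 14)(6 12 13 16)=[17, 1, 8, 18, 4, 5, 12, 7, 14, 2, 10, 11, 13, 16, 0, 15, 6, 3, 9]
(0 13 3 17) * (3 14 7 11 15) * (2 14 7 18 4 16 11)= [13, 1, 14, 17, 16, 5, 6, 2, 8, 9, 10, 15, 12, 7, 18, 3, 11, 0, 4]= (0 13 7 2 14 18 4 16 11 15 3 17)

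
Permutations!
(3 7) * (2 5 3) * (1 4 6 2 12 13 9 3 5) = [0, 4, 1, 7, 6, 5, 2, 12, 8, 3, 10, 11, 13, 9] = (1 4 6 2)(3 7 12 13 9)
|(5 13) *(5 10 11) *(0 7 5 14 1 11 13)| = 6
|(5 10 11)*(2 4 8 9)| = |(2 4 8 9)(5 10 11)| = 12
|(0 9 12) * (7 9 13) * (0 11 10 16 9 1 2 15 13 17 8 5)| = |(0 17 8 5)(1 2 15 13 7)(9 12 11 10 16)| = 20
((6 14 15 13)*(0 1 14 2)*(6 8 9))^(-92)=(0 6 8 15 1 2 9 13 14)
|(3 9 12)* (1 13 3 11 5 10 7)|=9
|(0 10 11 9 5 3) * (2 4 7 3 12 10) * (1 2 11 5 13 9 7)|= 12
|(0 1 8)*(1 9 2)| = 5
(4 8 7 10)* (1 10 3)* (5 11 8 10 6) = (1 6 5 11 8 7 3)(4 10) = [0, 6, 2, 1, 10, 11, 5, 3, 7, 9, 4, 8]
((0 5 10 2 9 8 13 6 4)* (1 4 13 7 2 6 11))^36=((0 5 10 6 13 11 1 4)(2 9 8 7))^36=(0 13)(1 10)(4 6)(5 11)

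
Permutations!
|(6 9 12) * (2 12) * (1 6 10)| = |(1 6 9 2 12 10)| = 6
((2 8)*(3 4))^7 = (2 8)(3 4)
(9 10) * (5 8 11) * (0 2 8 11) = (0 2 8)(5 11)(9 10) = [2, 1, 8, 3, 4, 11, 6, 7, 0, 10, 9, 5]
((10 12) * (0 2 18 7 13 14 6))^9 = (0 18 13 6 2 7 14)(10 12)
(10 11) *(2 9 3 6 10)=[0, 1, 9, 6, 4, 5, 10, 7, 8, 3, 11, 2]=(2 9 3 6 10 11)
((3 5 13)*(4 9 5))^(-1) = ((3 4 9 5 13))^(-1) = (3 13 5 9 4)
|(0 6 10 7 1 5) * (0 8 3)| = 8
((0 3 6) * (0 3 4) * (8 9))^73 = (0 4)(3 6)(8 9) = ((0 4)(3 6)(8 9))^73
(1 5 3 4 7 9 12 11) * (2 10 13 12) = [0, 5, 10, 4, 7, 3, 6, 9, 8, 2, 13, 1, 11, 12] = (1 5 3 4 7 9 2 10 13 12 11)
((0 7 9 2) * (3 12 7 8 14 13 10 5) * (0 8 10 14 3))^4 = (14)(0 10 5)(2 7 3)(8 9 12)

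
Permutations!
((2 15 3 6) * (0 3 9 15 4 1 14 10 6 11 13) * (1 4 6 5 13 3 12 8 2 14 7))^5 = ((0 12 8 2 6 14 10 5 13)(1 7)(3 11)(9 15))^5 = (0 14 12 10 8 5 2 13 6)(1 7)(3 11)(9 15)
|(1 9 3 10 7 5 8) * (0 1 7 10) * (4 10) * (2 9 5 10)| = |(0 1 5 8 7 10 4 2 9 3)| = 10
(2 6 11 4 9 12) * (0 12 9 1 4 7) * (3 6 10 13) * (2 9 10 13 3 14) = (0 12 9 10 3 6 11 7)(1 4)(2 13 14) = [12, 4, 13, 6, 1, 5, 11, 0, 8, 10, 3, 7, 9, 14, 2]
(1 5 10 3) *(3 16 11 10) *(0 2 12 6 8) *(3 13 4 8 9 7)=[2, 5, 12, 1, 8, 13, 9, 3, 0, 7, 16, 10, 6, 4, 14, 15, 11]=(0 2 12 6 9 7 3 1 5 13 4 8)(10 16 11)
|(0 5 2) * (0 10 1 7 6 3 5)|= |(1 7 6 3 5 2 10)|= 7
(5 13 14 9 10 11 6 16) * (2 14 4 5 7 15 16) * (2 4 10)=(2 14 9)(4 5 13 10 11 6)(7 15 16)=[0, 1, 14, 3, 5, 13, 4, 15, 8, 2, 11, 6, 12, 10, 9, 16, 7]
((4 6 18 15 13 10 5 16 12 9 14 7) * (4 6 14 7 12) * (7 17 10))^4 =((4 14 12 9 17 10 5 16)(6 18 15 13 7))^4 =(4 17)(5 12)(6 7 13 15 18)(9 16)(10 14)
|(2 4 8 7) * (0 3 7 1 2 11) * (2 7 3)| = 7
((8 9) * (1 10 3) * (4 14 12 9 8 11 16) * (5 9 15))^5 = ((1 10 3)(4 14 12 15 5 9 11 16))^5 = (1 3 10)(4 9 12 16 5 14 11 15)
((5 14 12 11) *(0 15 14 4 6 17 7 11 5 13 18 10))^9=((0 15 14 12 5 4 6 17 7 11 13 18 10))^9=(0 11 4 15 13 6 14 18 17 12 10 7 5)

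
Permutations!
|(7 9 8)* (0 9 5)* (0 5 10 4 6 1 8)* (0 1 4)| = |(0 9 1 8 7 10)(4 6)| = 6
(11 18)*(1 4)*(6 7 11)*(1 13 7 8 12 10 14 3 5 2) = (1 4 13 7 11 18 6 8 12 10 14 3 5 2) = [0, 4, 1, 5, 13, 2, 8, 11, 12, 9, 14, 18, 10, 7, 3, 15, 16, 17, 6]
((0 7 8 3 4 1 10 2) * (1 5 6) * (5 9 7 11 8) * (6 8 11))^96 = (11)(0 6 1 10 2)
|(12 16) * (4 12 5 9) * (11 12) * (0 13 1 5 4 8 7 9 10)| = 60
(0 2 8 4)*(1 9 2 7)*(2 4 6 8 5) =(0 7 1 9 4)(2 5)(6 8) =[7, 9, 5, 3, 0, 2, 8, 1, 6, 4]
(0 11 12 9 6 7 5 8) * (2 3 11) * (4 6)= [2, 1, 3, 11, 6, 8, 7, 5, 0, 4, 10, 12, 9]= (0 2 3 11 12 9 4 6 7 5 8)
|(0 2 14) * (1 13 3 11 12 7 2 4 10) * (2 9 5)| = 13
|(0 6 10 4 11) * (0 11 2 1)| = 6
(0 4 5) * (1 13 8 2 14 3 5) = [4, 13, 14, 5, 1, 0, 6, 7, 2, 9, 10, 11, 12, 8, 3] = (0 4 1 13 8 2 14 3 5)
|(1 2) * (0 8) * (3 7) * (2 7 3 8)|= 5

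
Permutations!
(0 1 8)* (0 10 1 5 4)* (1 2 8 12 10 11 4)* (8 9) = (0 5 1 12 10 2 9 8 11 4) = [5, 12, 9, 3, 0, 1, 6, 7, 11, 8, 2, 4, 10]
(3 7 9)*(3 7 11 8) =(3 11 8)(7 9) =[0, 1, 2, 11, 4, 5, 6, 9, 3, 7, 10, 8]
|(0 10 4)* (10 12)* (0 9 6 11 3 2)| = 9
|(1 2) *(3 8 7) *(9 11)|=|(1 2)(3 8 7)(9 11)|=6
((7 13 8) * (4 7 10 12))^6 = (13)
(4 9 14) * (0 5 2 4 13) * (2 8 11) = (0 5 8 11 2 4 9 14 13) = [5, 1, 4, 3, 9, 8, 6, 7, 11, 14, 10, 2, 12, 0, 13]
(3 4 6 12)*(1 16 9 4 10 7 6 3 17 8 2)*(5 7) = [0, 16, 1, 10, 3, 7, 12, 6, 2, 4, 5, 11, 17, 13, 14, 15, 9, 8] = (1 16 9 4 3 10 5 7 6 12 17 8 2)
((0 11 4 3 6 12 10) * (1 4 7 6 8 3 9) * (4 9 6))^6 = (0 10 12 6 4 7 11)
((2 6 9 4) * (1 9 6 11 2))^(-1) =(1 4 9)(2 11)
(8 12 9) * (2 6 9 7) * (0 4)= (0 4)(2 6 9 8 12 7)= [4, 1, 6, 3, 0, 5, 9, 2, 12, 8, 10, 11, 7]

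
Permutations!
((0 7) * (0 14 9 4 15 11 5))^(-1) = ((0 7 14 9 4 15 11 5))^(-1) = (0 5 11 15 4 9 14 7)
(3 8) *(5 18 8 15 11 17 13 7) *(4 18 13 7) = (3 15 11 17 7 5 13 4 18 8) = [0, 1, 2, 15, 18, 13, 6, 5, 3, 9, 10, 17, 12, 4, 14, 11, 16, 7, 8]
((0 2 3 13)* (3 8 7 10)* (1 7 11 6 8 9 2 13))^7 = ((0 13)(1 7 10 3)(2 9)(6 8 11))^7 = (0 13)(1 3 10 7)(2 9)(6 8 11)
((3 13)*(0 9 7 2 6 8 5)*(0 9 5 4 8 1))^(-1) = ((0 5 9 7 2 6 1)(3 13)(4 8))^(-1) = (0 1 6 2 7 9 5)(3 13)(4 8)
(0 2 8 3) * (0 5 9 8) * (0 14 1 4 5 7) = (0 2 14 1 4 5 9 8 3 7) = [2, 4, 14, 7, 5, 9, 6, 0, 3, 8, 10, 11, 12, 13, 1]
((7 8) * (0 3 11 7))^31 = ((0 3 11 7 8))^31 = (0 3 11 7 8)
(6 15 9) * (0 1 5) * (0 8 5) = [1, 0, 2, 3, 4, 8, 15, 7, 5, 6, 10, 11, 12, 13, 14, 9] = (0 1)(5 8)(6 15 9)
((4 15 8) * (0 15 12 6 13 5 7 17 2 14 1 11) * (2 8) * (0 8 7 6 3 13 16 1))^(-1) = (0 14 2 15)(1 16 6 5 13 3 12 4 8 11)(7 17)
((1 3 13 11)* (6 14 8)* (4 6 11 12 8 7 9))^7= (1 3 13 12 8 11)(4 14 9 6 7)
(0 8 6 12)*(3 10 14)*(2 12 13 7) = (0 8 6 13 7 2 12)(3 10 14) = [8, 1, 12, 10, 4, 5, 13, 2, 6, 9, 14, 11, 0, 7, 3]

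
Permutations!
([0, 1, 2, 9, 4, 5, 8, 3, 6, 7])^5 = [0, 1, 2, 7, 4, 5, 8, 9, 6, 3]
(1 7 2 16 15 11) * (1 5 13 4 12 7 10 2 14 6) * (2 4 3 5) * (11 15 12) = (1 10 4 11 2 16 12 7 14 6)(3 5 13) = [0, 10, 16, 5, 11, 13, 1, 14, 8, 9, 4, 2, 7, 3, 6, 15, 12]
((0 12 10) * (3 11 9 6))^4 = (0 12 10)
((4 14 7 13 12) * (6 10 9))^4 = ((4 14 7 13 12)(6 10 9))^4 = (4 12 13 7 14)(6 10 9)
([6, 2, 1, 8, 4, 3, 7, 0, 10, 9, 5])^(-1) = [7, 2, 1, 5, 4, 10, 0, 6, 3, 9, 8]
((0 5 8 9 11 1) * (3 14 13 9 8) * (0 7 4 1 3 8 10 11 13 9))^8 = (0 13 9 14 3 11 10 8 5)(1 4 7)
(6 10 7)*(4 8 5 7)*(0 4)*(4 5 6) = (0 5 7 4 8 6 10) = [5, 1, 2, 3, 8, 7, 10, 4, 6, 9, 0]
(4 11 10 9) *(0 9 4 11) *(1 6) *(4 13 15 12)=(0 9 11 10 13 15 12 4)(1 6)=[9, 6, 2, 3, 0, 5, 1, 7, 8, 11, 13, 10, 4, 15, 14, 12]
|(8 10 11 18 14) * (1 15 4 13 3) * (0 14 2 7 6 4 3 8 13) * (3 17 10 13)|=26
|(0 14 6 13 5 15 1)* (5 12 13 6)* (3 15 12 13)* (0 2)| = 8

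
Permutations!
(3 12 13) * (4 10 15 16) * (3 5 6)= (3 12 13 5 6)(4 10 15 16)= [0, 1, 2, 12, 10, 6, 3, 7, 8, 9, 15, 11, 13, 5, 14, 16, 4]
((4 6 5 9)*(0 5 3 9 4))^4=((0 5 4 6 3 9))^4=(0 3 4)(5 9 6)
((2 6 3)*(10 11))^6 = ((2 6 3)(10 11))^6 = (11)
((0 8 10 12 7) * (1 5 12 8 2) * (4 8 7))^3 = (0 5 8)(1 4 7)(2 12 10)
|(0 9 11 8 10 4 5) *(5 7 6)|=9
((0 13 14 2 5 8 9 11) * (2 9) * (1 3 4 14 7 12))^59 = (0 11 9 14 4 3 1 12 7 13)(2 8 5)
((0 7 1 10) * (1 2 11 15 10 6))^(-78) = (15)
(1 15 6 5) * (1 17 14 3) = (1 15 6 5 17 14 3) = [0, 15, 2, 1, 4, 17, 5, 7, 8, 9, 10, 11, 12, 13, 3, 6, 16, 14]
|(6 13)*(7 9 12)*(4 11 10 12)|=6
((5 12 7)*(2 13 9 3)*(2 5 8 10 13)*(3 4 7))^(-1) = ((3 5 12)(4 7 8 10 13 9))^(-1) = (3 12 5)(4 9 13 10 8 7)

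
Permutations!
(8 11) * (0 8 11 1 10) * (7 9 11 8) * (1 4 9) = (0 7 1 10)(4 9 11 8) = [7, 10, 2, 3, 9, 5, 6, 1, 4, 11, 0, 8]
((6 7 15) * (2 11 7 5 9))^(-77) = (15)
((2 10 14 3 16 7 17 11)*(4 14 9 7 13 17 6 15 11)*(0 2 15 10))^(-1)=(0 2)(3 14 4 17 13 16)(6 7 9 10)(11 15)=((0 2)(3 16 13 17 4 14)(6 10 9 7)(11 15))^(-1)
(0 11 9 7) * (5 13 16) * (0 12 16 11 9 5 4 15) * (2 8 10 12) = [9, 1, 8, 3, 15, 13, 6, 2, 10, 7, 12, 5, 16, 11, 14, 0, 4] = (0 9 7 2 8 10 12 16 4 15)(5 13 11)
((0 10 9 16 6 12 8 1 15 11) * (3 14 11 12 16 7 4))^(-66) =(16)(0 14 4 9)(1 12)(3 7 10 11)(8 15)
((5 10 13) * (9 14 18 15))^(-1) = ((5 10 13)(9 14 18 15))^(-1) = (5 13 10)(9 15 18 14)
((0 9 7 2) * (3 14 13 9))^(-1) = ((0 3 14 13 9 7 2))^(-1) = (0 2 7 9 13 14 3)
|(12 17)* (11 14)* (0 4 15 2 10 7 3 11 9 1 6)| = |(0 4 15 2 10 7 3 11 14 9 1 6)(12 17)| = 12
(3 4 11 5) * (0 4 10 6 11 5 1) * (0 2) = (0 4 5 3 10 6 11 1 2) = [4, 2, 0, 10, 5, 3, 11, 7, 8, 9, 6, 1]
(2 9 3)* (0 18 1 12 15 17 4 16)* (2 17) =(0 18 1 12 15 2 9 3 17 4 16) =[18, 12, 9, 17, 16, 5, 6, 7, 8, 3, 10, 11, 15, 13, 14, 2, 0, 4, 1]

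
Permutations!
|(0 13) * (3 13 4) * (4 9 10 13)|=4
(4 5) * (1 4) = (1 4 5) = [0, 4, 2, 3, 5, 1]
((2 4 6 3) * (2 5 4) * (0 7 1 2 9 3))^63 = (9)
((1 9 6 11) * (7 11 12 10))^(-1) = (1 11 7 10 12 6 9)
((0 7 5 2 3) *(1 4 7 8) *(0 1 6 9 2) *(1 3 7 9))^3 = (0 1 2)(4 7 8)(5 6 9)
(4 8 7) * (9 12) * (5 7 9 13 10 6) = (4 8 9 12 13 10 6 5 7) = [0, 1, 2, 3, 8, 7, 5, 4, 9, 12, 6, 11, 13, 10]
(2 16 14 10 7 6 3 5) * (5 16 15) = [0, 1, 15, 16, 4, 2, 3, 6, 8, 9, 7, 11, 12, 13, 10, 5, 14] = (2 15 5)(3 16 14 10 7 6)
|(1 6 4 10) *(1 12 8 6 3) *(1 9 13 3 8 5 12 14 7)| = |(1 8 6 4 10 14 7)(3 9 13)(5 12)| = 42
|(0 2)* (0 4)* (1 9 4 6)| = |(0 2 6 1 9 4)| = 6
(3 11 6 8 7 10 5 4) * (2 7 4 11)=[0, 1, 7, 2, 3, 11, 8, 10, 4, 9, 5, 6]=(2 7 10 5 11 6 8 4 3)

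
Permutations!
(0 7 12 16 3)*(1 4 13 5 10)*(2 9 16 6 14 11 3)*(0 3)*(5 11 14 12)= (0 7 5 10 1 4 13 11)(2 9 16)(6 12)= [7, 4, 9, 3, 13, 10, 12, 5, 8, 16, 1, 0, 6, 11, 14, 15, 2]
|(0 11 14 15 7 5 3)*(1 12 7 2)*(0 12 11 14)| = |(0 14 15 2 1 11)(3 12 7 5)| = 12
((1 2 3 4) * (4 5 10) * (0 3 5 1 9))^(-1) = ((0 3 1 2 5 10 4 9))^(-1) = (0 9 4 10 5 2 1 3)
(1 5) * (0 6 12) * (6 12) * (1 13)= (0 12)(1 5 13)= [12, 5, 2, 3, 4, 13, 6, 7, 8, 9, 10, 11, 0, 1]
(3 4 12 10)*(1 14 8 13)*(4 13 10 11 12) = (1 14 8 10 3 13)(11 12) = [0, 14, 2, 13, 4, 5, 6, 7, 10, 9, 3, 12, 11, 1, 8]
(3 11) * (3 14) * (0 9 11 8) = (0 9 11 14 3 8) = [9, 1, 2, 8, 4, 5, 6, 7, 0, 11, 10, 14, 12, 13, 3]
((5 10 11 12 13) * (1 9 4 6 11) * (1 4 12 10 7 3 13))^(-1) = (1 12 9)(3 7 5 13)(4 10 11 6)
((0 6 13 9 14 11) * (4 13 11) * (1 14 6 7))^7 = (0 6 13 14 7 11 9 4 1)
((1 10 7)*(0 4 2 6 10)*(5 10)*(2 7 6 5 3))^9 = (0 4 7 1)(2 3 6 10 5)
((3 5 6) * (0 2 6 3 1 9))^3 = ((0 2 6 1 9)(3 5))^3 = (0 1 2 9 6)(3 5)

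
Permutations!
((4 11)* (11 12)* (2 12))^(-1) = (2 4 11 12)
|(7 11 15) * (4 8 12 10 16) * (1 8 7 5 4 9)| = 30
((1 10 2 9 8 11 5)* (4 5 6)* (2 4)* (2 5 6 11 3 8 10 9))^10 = ((11)(1 9 10 4 6 5)(3 8))^10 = (11)(1 6 10)(4 9 5)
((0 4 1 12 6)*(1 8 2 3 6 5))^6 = (12)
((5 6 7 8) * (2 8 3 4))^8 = (2 8 5 6 7 3 4)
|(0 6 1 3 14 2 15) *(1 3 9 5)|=6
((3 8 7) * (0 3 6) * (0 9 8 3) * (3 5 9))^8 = (3 9 7)(5 8 6)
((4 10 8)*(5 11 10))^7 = ((4 5 11 10 8))^7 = (4 11 8 5 10)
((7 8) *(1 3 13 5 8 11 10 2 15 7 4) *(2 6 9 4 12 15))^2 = ((1 3 13 5 8 12 15 7 11 10 6 9 4))^2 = (1 13 8 15 11 6 4 3 5 12 7 10 9)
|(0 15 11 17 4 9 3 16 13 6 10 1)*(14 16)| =13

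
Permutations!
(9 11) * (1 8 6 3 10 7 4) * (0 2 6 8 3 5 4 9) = [2, 3, 6, 10, 1, 4, 5, 9, 8, 11, 7, 0] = (0 2 6 5 4 1 3 10 7 9 11)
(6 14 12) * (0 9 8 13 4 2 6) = (0 9 8 13 4 2 6 14 12) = [9, 1, 6, 3, 2, 5, 14, 7, 13, 8, 10, 11, 0, 4, 12]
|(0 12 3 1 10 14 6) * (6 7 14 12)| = |(0 6)(1 10 12 3)(7 14)| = 4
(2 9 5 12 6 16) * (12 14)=(2 9 5 14 12 6 16)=[0, 1, 9, 3, 4, 14, 16, 7, 8, 5, 10, 11, 6, 13, 12, 15, 2]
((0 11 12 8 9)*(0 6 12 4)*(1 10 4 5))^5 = ((0 11 5 1 10 4)(6 12 8 9))^5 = (0 4 10 1 5 11)(6 12 8 9)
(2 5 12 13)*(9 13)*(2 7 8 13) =(2 5 12 9)(7 8 13) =[0, 1, 5, 3, 4, 12, 6, 8, 13, 2, 10, 11, 9, 7]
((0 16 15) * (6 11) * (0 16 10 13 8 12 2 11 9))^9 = (15 16)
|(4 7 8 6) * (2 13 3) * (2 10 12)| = |(2 13 3 10 12)(4 7 8 6)| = 20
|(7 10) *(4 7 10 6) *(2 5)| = |(10)(2 5)(4 7 6)| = 6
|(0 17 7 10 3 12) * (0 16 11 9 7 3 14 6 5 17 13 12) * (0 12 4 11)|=|(0 13 4 11 9 7 10 14 6 5 17 3 12 16)|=14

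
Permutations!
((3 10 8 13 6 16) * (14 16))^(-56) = (16)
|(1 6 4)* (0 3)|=|(0 3)(1 6 4)|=6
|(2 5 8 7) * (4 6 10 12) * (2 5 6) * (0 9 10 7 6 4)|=|(0 9 10 12)(2 4)(5 8 6 7)|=4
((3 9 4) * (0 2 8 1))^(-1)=(0 1 8 2)(3 4 9)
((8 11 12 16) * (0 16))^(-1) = ((0 16 8 11 12))^(-1) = (0 12 11 8 16)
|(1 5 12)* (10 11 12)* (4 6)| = |(1 5 10 11 12)(4 6)| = 10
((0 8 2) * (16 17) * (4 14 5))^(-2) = (17)(0 8 2)(4 14 5) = ((0 8 2)(4 14 5)(16 17))^(-2)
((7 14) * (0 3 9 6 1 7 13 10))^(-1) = ((0 3 9 6 1 7 14 13 10))^(-1) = (0 10 13 14 7 1 6 9 3)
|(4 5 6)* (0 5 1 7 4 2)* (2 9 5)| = |(0 2)(1 7 4)(5 6 9)| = 6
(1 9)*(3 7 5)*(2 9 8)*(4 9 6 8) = [0, 4, 6, 7, 9, 3, 8, 5, 2, 1] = (1 4 9)(2 6 8)(3 7 5)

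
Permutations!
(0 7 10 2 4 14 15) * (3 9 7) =(0 3 9 7 10 2 4 14 15) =[3, 1, 4, 9, 14, 5, 6, 10, 8, 7, 2, 11, 12, 13, 15, 0]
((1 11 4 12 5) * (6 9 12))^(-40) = (1 4 9 5 11 6 12)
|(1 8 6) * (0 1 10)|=5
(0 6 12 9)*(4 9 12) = (12)(0 6 4 9) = [6, 1, 2, 3, 9, 5, 4, 7, 8, 0, 10, 11, 12]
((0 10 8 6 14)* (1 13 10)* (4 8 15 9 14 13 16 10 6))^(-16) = ((0 1 16 10 15 9 14)(4 8)(6 13))^(-16) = (0 9 10 1 14 15 16)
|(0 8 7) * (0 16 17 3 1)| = |(0 8 7 16 17 3 1)| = 7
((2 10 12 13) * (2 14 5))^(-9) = (2 13)(5 12)(10 14)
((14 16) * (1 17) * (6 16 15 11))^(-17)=((1 17)(6 16 14 15 11))^(-17)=(1 17)(6 15 16 11 14)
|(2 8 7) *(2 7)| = |(2 8)| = 2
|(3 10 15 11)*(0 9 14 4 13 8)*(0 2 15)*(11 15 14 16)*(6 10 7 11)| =15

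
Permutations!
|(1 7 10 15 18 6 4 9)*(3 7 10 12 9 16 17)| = |(1 10 15 18 6 4 16 17 3 7 12 9)| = 12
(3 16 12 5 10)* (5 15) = (3 16 12 15 5 10) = [0, 1, 2, 16, 4, 10, 6, 7, 8, 9, 3, 11, 15, 13, 14, 5, 12]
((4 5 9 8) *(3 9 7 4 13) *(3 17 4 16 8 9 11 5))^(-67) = (3 8 11 13 5 17 7 4 16)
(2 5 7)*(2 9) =[0, 1, 5, 3, 4, 7, 6, 9, 8, 2] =(2 5 7 9)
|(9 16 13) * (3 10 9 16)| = |(3 10 9)(13 16)| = 6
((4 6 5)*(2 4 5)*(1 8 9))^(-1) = ((1 8 9)(2 4 6))^(-1) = (1 9 8)(2 6 4)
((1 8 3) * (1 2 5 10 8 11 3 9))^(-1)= (1 9 8 10 5 2 3 11)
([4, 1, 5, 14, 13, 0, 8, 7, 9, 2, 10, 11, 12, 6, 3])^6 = [2, 1, 8, 3, 5, 9, 4, 7, 13, 6, 10, 11, 12, 0, 14]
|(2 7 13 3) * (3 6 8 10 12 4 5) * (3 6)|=12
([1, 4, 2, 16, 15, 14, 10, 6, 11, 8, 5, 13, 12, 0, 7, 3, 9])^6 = (0 9 4 11 3)(1 8 15 13 16)(5 14 7 6 10)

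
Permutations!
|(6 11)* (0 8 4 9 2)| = |(0 8 4 9 2)(6 11)| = 10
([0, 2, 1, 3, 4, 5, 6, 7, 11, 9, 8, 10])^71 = (1 2)(8 10 11)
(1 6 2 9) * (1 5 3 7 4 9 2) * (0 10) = (0 10)(1 6)(3 7 4 9 5) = [10, 6, 2, 7, 9, 3, 1, 4, 8, 5, 0]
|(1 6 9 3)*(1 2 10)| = |(1 6 9 3 2 10)| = 6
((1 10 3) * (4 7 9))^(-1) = (1 3 10)(4 9 7)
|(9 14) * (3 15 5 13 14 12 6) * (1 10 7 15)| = 11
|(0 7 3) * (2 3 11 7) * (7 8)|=3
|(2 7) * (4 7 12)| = 4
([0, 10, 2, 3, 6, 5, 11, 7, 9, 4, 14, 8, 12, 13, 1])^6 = [0, 1, 2, 3, 6, 5, 11, 7, 9, 4, 10, 8, 12, 13, 14]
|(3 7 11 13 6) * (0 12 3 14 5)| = |(0 12 3 7 11 13 6 14 5)| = 9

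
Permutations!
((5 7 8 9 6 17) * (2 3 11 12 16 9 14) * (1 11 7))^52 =(1 9)(2 7 14 3 8)(5 16)(6 11)(12 17)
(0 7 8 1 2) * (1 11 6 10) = (0 7 8 11 6 10 1 2) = [7, 2, 0, 3, 4, 5, 10, 8, 11, 9, 1, 6]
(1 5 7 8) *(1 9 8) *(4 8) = [0, 5, 2, 3, 8, 7, 6, 1, 9, 4] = (1 5 7)(4 8 9)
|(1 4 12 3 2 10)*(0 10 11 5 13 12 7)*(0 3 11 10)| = 12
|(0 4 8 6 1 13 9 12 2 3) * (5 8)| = 11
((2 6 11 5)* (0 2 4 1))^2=((0 2 6 11 5 4 1))^2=(0 6 5 1 2 11 4)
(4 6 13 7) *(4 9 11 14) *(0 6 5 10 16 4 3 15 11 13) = (0 6)(3 15 11 14)(4 5 10 16)(7 9 13) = [6, 1, 2, 15, 5, 10, 0, 9, 8, 13, 16, 14, 12, 7, 3, 11, 4]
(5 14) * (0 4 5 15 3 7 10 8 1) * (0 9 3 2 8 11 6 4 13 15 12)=(0 13 15 2 8 1 9 3 7 10 11 6 4 5 14 12)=[13, 9, 8, 7, 5, 14, 4, 10, 1, 3, 11, 6, 0, 15, 12, 2]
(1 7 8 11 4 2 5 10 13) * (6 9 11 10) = (1 7 8 10 13)(2 5 6 9 11 4) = [0, 7, 5, 3, 2, 6, 9, 8, 10, 11, 13, 4, 12, 1]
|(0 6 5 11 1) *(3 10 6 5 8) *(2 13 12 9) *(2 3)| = 8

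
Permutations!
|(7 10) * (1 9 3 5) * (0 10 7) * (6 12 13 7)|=|(0 10)(1 9 3 5)(6 12 13 7)|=4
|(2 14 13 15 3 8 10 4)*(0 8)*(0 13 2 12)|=|(0 8 10 4 12)(2 14)(3 13 15)|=30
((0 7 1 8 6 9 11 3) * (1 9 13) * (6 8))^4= (0 3 11 9 7)(1 6 13)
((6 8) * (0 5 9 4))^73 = (0 5 9 4)(6 8)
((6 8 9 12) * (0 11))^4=(12)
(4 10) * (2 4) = (2 4 10) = [0, 1, 4, 3, 10, 5, 6, 7, 8, 9, 2]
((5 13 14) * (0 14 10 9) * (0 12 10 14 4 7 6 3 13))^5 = ((0 4 7 6 3 13 14 5)(9 12 10))^5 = (0 13 7 5 3 4 14 6)(9 10 12)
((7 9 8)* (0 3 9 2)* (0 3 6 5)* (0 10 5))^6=(10)(2 3 9 8 7)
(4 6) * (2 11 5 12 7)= (2 11 5 12 7)(4 6)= [0, 1, 11, 3, 6, 12, 4, 2, 8, 9, 10, 5, 7]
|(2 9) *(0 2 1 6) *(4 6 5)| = |(0 2 9 1 5 4 6)| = 7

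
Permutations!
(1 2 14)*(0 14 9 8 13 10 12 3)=(0 14 1 2 9 8 13 10 12 3)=[14, 2, 9, 0, 4, 5, 6, 7, 13, 8, 12, 11, 3, 10, 1]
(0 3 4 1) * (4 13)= (0 3 13 4 1)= [3, 0, 2, 13, 1, 5, 6, 7, 8, 9, 10, 11, 12, 4]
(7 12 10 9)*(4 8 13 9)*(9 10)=[0, 1, 2, 3, 8, 5, 6, 12, 13, 7, 4, 11, 9, 10]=(4 8 13 10)(7 12 9)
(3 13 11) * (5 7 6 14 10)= (3 13 11)(5 7 6 14 10)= [0, 1, 2, 13, 4, 7, 14, 6, 8, 9, 5, 3, 12, 11, 10]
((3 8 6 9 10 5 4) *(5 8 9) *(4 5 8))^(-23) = ((3 9 10 4)(6 8))^(-23) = (3 9 10 4)(6 8)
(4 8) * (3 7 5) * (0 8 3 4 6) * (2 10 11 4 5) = (0 8 6)(2 10 11 4 3 7) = [8, 1, 10, 7, 3, 5, 0, 2, 6, 9, 11, 4]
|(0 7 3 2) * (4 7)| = |(0 4 7 3 2)| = 5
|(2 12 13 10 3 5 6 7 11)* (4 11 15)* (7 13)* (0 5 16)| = 42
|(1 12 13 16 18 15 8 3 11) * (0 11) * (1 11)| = 9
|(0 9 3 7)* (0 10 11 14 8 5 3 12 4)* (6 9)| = 35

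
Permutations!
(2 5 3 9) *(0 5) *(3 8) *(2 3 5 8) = [8, 1, 0, 9, 4, 2, 6, 7, 5, 3] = (0 8 5 2)(3 9)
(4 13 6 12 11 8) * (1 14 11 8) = [0, 14, 2, 3, 13, 5, 12, 7, 4, 9, 10, 1, 8, 6, 11] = (1 14 11)(4 13 6 12 8)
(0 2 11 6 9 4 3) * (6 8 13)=(0 2 11 8 13 6 9 4 3)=[2, 1, 11, 0, 3, 5, 9, 7, 13, 4, 10, 8, 12, 6]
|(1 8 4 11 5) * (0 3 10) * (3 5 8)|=15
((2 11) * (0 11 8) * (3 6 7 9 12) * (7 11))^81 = ((0 7 9 12 3 6 11 2 8))^81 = (12)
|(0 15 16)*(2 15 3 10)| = |(0 3 10 2 15 16)| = 6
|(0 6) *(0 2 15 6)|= 3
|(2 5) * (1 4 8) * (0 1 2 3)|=7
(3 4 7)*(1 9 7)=(1 9 7 3 4)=[0, 9, 2, 4, 1, 5, 6, 3, 8, 7]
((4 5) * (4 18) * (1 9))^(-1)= (1 9)(4 18 5)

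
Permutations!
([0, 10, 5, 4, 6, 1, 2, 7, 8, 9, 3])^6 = (1 5 2 6 4 3 10)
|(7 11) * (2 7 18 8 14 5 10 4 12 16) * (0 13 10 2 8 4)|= 30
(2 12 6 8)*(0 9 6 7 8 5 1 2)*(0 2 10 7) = (0 9 6 5 1 10 7 8 2 12) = [9, 10, 12, 3, 4, 1, 5, 8, 2, 6, 7, 11, 0]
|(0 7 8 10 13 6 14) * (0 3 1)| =9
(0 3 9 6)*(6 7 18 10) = (0 3 9 7 18 10 6) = [3, 1, 2, 9, 4, 5, 0, 18, 8, 7, 6, 11, 12, 13, 14, 15, 16, 17, 10]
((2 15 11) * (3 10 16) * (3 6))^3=((2 15 11)(3 10 16 6))^3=(3 6 16 10)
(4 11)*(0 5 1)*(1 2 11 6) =(0 5 2 11 4 6 1) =[5, 0, 11, 3, 6, 2, 1, 7, 8, 9, 10, 4]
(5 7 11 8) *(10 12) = (5 7 11 8)(10 12) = [0, 1, 2, 3, 4, 7, 6, 11, 5, 9, 12, 8, 10]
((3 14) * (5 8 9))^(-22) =(14)(5 9 8)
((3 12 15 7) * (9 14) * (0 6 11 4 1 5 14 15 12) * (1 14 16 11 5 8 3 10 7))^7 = ((0 6 5 16 11 4 14 9 15 1 8 3)(7 10))^7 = (0 9 5 1 11 3 14 6 15 16 8 4)(7 10)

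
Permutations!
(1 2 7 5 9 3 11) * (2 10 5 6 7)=(1 10 5 9 3 11)(6 7)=[0, 10, 2, 11, 4, 9, 7, 6, 8, 3, 5, 1]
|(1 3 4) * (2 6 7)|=3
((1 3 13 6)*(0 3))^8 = ((0 3 13 6 1))^8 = (0 6 3 1 13)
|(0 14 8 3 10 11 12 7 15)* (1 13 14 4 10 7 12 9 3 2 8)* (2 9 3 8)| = 42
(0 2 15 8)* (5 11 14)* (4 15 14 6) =(0 2 14 5 11 6 4 15 8) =[2, 1, 14, 3, 15, 11, 4, 7, 0, 9, 10, 6, 12, 13, 5, 8]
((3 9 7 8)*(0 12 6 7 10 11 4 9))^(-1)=((0 12 6 7 8 3)(4 9 10 11))^(-1)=(0 3 8 7 6 12)(4 11 10 9)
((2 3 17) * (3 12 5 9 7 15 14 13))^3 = ((2 12 5 9 7 15 14 13 3 17))^3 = (2 9 14 17 5 15 3 12 7 13)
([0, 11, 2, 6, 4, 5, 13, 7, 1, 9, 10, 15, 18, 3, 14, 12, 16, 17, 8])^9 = [0, 12, 2, 3, 4, 5, 6, 7, 15, 9, 10, 18, 1, 13, 14, 8, 16, 17, 11]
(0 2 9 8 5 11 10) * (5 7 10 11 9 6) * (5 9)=[2, 1, 6, 3, 4, 5, 9, 10, 7, 8, 0, 11]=(11)(0 2 6 9 8 7 10)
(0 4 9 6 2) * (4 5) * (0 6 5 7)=(0 7)(2 6)(4 9 5)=[7, 1, 6, 3, 9, 4, 2, 0, 8, 5]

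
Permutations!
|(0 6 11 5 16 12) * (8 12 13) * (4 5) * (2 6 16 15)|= 30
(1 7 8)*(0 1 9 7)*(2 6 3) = [1, 0, 6, 2, 4, 5, 3, 8, 9, 7] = (0 1)(2 6 3)(7 8 9)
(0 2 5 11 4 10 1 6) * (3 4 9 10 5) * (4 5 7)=(0 2 3 5 11 9 10 1 6)(4 7)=[2, 6, 3, 5, 7, 11, 0, 4, 8, 10, 1, 9]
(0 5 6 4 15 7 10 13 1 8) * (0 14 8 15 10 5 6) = (0 6 4 10 13 1 15 7 5)(8 14) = [6, 15, 2, 3, 10, 0, 4, 5, 14, 9, 13, 11, 12, 1, 8, 7]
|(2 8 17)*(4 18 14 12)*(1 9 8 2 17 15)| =|(1 9 8 15)(4 18 14 12)| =4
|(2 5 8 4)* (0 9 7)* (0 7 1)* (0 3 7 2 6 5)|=|(0 9 1 3 7 2)(4 6 5 8)|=12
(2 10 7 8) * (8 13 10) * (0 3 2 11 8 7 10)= (0 3 2 7 13)(8 11)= [3, 1, 7, 2, 4, 5, 6, 13, 11, 9, 10, 8, 12, 0]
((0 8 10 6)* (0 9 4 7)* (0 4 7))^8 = ((0 8 10 6 9 7 4))^8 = (0 8 10 6 9 7 4)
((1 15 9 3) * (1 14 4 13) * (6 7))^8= (1 15 9 3 14 4 13)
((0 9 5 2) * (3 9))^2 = (0 9 2 3 5)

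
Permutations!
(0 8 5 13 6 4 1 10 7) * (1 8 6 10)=(0 6 4 8 5 13 10 7)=[6, 1, 2, 3, 8, 13, 4, 0, 5, 9, 7, 11, 12, 10]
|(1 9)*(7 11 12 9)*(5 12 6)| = |(1 7 11 6 5 12 9)| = 7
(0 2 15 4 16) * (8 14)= (0 2 15 4 16)(8 14)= [2, 1, 15, 3, 16, 5, 6, 7, 14, 9, 10, 11, 12, 13, 8, 4, 0]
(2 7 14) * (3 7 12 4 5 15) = (2 12 4 5 15 3 7 14) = [0, 1, 12, 7, 5, 15, 6, 14, 8, 9, 10, 11, 4, 13, 2, 3]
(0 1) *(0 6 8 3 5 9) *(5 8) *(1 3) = (0 3 8 1 6 5 9) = [3, 6, 2, 8, 4, 9, 5, 7, 1, 0]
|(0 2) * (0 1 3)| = 4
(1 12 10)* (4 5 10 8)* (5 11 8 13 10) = (1 12 13 10)(4 11 8) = [0, 12, 2, 3, 11, 5, 6, 7, 4, 9, 1, 8, 13, 10]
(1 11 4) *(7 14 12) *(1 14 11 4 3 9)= (1 4 14 12 7 11 3 9)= [0, 4, 2, 9, 14, 5, 6, 11, 8, 1, 10, 3, 7, 13, 12]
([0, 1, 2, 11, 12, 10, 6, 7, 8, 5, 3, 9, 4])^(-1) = [0, 1, 2, 10, 12, 9, 6, 7, 8, 11, 5, 3, 4]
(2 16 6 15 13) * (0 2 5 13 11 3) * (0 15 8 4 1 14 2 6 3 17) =[6, 14, 16, 15, 1, 13, 8, 7, 4, 9, 10, 17, 12, 5, 2, 11, 3, 0] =(0 6 8 4 1 14 2 16 3 15 11 17)(5 13)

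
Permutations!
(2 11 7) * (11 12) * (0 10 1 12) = [10, 12, 0, 3, 4, 5, 6, 2, 8, 9, 1, 7, 11] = (0 10 1 12 11 7 2)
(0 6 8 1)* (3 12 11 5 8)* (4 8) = (0 6 3 12 11 5 4 8 1) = [6, 0, 2, 12, 8, 4, 3, 7, 1, 9, 10, 5, 11]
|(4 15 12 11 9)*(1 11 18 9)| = 10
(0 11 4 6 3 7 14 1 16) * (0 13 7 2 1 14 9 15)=[11, 16, 1, 2, 6, 5, 3, 9, 8, 15, 10, 4, 12, 7, 14, 0, 13]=(0 11 4 6 3 2 1 16 13 7 9 15)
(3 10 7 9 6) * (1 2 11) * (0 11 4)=(0 11 1 2 4)(3 10 7 9 6)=[11, 2, 4, 10, 0, 5, 3, 9, 8, 6, 7, 1]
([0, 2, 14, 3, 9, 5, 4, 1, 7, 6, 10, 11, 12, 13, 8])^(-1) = (1 7 8 14 2)(4 6 9)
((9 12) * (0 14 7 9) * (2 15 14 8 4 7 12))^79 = ((0 8 4 7 9 2 15 14 12))^79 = (0 14 2 7 8 12 15 9 4)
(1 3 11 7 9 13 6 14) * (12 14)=(1 3 11 7 9 13 6 12 14)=[0, 3, 2, 11, 4, 5, 12, 9, 8, 13, 10, 7, 14, 6, 1]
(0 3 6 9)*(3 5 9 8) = (0 5 9)(3 6 8) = [5, 1, 2, 6, 4, 9, 8, 7, 3, 0]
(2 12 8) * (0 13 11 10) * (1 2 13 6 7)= (0 6 7 1 2 12 8 13 11 10)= [6, 2, 12, 3, 4, 5, 7, 1, 13, 9, 0, 10, 8, 11]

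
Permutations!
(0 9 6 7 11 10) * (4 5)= (0 9 6 7 11 10)(4 5)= [9, 1, 2, 3, 5, 4, 7, 11, 8, 6, 0, 10]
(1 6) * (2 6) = [0, 2, 6, 3, 4, 5, 1] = (1 2 6)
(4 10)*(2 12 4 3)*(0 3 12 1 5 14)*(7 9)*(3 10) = (0 10 12 4 3 2 1 5 14)(7 9) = [10, 5, 1, 2, 3, 14, 6, 9, 8, 7, 12, 11, 4, 13, 0]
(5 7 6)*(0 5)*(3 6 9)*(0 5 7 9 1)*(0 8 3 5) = (0 7 1 8 3 6)(5 9) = [7, 8, 2, 6, 4, 9, 0, 1, 3, 5]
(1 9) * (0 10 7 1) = (0 10 7 1 9) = [10, 9, 2, 3, 4, 5, 6, 1, 8, 0, 7]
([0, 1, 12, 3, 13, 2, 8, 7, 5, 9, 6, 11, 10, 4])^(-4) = (13)(2 10 8)(5 12 6)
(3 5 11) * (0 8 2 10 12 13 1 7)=(0 8 2 10 12 13 1 7)(3 5 11)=[8, 7, 10, 5, 4, 11, 6, 0, 2, 9, 12, 3, 13, 1]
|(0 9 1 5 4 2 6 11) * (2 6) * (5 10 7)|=9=|(0 9 1 10 7 5 4 6 11)|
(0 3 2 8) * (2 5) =(0 3 5 2 8) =[3, 1, 8, 5, 4, 2, 6, 7, 0]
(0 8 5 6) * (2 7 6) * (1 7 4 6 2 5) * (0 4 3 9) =(0 8 1 7 2 3 9)(4 6) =[8, 7, 3, 9, 6, 5, 4, 2, 1, 0]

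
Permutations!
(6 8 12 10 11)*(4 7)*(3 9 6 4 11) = (3 9 6 8 12 10)(4 7 11) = [0, 1, 2, 9, 7, 5, 8, 11, 12, 6, 3, 4, 10]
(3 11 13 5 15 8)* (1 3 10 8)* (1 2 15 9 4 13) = (1 3 11)(2 15)(4 13 5 9)(8 10) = [0, 3, 15, 11, 13, 9, 6, 7, 10, 4, 8, 1, 12, 5, 14, 2]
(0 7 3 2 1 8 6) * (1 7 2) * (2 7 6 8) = (8)(0 7 3 1 2 6) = [7, 2, 6, 1, 4, 5, 0, 3, 8]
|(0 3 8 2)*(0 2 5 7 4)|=|(0 3 8 5 7 4)|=6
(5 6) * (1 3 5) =(1 3 5 6) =[0, 3, 2, 5, 4, 6, 1]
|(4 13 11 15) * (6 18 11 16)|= |(4 13 16 6 18 11 15)|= 7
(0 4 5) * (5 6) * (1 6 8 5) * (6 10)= (0 4 8 5)(1 10 6)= [4, 10, 2, 3, 8, 0, 1, 7, 5, 9, 6]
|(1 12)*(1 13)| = |(1 12 13)| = 3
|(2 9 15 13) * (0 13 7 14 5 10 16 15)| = |(0 13 2 9)(5 10 16 15 7 14)| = 12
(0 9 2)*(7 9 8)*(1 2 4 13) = (0 8 7 9 4 13 1 2) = [8, 2, 0, 3, 13, 5, 6, 9, 7, 4, 10, 11, 12, 1]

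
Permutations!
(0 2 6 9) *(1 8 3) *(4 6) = (0 2 4 6 9)(1 8 3) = [2, 8, 4, 1, 6, 5, 9, 7, 3, 0]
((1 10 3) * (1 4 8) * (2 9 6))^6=((1 10 3 4 8)(2 9 6))^6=(1 10 3 4 8)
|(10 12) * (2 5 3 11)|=4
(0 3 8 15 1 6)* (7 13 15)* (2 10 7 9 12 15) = (0 3 8 9 12 15 1 6)(2 10 7 13) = [3, 6, 10, 8, 4, 5, 0, 13, 9, 12, 7, 11, 15, 2, 14, 1]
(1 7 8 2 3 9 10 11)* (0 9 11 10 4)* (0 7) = [9, 0, 3, 11, 7, 5, 6, 8, 2, 4, 10, 1] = (0 9 4 7 8 2 3 11 1)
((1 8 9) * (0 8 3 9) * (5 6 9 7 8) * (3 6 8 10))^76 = ((0 5 8)(1 6 9)(3 7 10))^76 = (0 5 8)(1 6 9)(3 7 10)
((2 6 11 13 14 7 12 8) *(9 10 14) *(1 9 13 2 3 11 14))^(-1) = ((1 9 10)(2 6 14 7 12 8 3 11))^(-1) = (1 10 9)(2 11 3 8 12 7 14 6)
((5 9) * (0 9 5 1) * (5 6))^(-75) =((0 9 1)(5 6))^(-75) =(9)(5 6)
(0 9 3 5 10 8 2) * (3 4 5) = [9, 1, 0, 3, 5, 10, 6, 7, 2, 4, 8] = (0 9 4 5 10 8 2)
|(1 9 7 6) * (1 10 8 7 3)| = 12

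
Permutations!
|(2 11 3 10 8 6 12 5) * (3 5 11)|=8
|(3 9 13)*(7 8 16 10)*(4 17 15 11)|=12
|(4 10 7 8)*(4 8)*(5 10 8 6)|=|(4 8 6 5 10 7)|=6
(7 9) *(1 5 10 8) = [0, 5, 2, 3, 4, 10, 6, 9, 1, 7, 8] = (1 5 10 8)(7 9)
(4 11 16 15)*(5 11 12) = (4 12 5 11 16 15) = [0, 1, 2, 3, 12, 11, 6, 7, 8, 9, 10, 16, 5, 13, 14, 4, 15]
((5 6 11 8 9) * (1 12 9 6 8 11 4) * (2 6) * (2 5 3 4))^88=(1 3 12 4 9)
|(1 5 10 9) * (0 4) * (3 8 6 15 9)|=8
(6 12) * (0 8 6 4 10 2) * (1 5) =(0 8 6 12 4 10 2)(1 5) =[8, 5, 0, 3, 10, 1, 12, 7, 6, 9, 2, 11, 4]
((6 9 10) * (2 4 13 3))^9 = ((2 4 13 3)(6 9 10))^9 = (2 4 13 3)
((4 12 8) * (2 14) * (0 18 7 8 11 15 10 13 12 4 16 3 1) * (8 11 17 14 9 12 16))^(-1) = ((0 18 7 11 15 10 13 16 3 1)(2 9 12 17 14))^(-1) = (0 1 3 16 13 10 15 11 7 18)(2 14 17 12 9)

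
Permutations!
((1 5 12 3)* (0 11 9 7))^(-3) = (0 11 9 7)(1 5 12 3) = ((0 11 9 7)(1 5 12 3))^(-3)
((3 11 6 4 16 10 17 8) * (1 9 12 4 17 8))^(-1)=((1 9 12 4 16 10 8 3 11 6 17))^(-1)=(1 17 6 11 3 8 10 16 4 12 9)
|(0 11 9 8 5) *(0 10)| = 6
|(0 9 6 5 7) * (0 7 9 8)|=6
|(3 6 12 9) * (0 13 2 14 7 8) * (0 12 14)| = |(0 13 2)(3 6 14 7 8 12 9)| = 21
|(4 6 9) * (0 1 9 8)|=6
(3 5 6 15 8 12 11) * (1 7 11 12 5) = (1 7 11 3)(5 6 15 8) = [0, 7, 2, 1, 4, 6, 15, 11, 5, 9, 10, 3, 12, 13, 14, 8]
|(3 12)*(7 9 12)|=4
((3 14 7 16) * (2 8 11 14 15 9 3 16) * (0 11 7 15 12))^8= (16)(0 11 14 15 9 3 12)(2 7 8)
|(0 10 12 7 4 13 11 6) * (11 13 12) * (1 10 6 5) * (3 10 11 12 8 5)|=|(13)(0 6)(1 11 3 10 12 7 4 8 5)|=18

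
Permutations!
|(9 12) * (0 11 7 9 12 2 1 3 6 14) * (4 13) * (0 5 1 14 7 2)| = 10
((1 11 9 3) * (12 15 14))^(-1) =(1 3 9 11)(12 14 15) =((1 11 9 3)(12 15 14))^(-1)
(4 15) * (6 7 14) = (4 15)(6 7 14) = [0, 1, 2, 3, 15, 5, 7, 14, 8, 9, 10, 11, 12, 13, 6, 4]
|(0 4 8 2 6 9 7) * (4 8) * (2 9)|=4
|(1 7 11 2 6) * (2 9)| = |(1 7 11 9 2 6)| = 6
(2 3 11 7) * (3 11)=(2 11 7)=[0, 1, 11, 3, 4, 5, 6, 2, 8, 9, 10, 7]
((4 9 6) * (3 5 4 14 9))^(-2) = (3 5 4)(6 14 9)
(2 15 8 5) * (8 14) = [0, 1, 15, 3, 4, 2, 6, 7, 5, 9, 10, 11, 12, 13, 8, 14] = (2 15 14 8 5)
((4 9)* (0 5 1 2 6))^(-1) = ((0 5 1 2 6)(4 9))^(-1) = (0 6 2 1 5)(4 9)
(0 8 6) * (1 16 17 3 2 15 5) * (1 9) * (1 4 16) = (0 8 6)(2 15 5 9 4 16 17 3) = [8, 1, 15, 2, 16, 9, 0, 7, 6, 4, 10, 11, 12, 13, 14, 5, 17, 3]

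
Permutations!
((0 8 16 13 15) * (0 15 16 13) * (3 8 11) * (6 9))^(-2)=(0 13 3)(8 11 16)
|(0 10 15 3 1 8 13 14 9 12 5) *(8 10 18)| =8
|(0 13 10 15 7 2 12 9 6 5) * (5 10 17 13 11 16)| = |(0 11 16 5)(2 12 9 6 10 15 7)(13 17)| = 28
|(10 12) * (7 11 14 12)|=5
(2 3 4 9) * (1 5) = (1 5)(2 3 4 9) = [0, 5, 3, 4, 9, 1, 6, 7, 8, 2]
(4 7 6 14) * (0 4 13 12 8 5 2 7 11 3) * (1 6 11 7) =(0 4 7 11 3)(1 6 14 13 12 8 5 2) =[4, 6, 1, 0, 7, 2, 14, 11, 5, 9, 10, 3, 8, 12, 13]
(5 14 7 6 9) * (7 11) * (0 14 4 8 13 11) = (0 14)(4 8 13 11 7 6 9 5) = [14, 1, 2, 3, 8, 4, 9, 6, 13, 5, 10, 7, 12, 11, 0]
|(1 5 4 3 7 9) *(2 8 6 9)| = 9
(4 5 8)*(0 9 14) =(0 9 14)(4 5 8) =[9, 1, 2, 3, 5, 8, 6, 7, 4, 14, 10, 11, 12, 13, 0]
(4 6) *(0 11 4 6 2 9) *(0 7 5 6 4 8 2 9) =[11, 1, 0, 3, 9, 6, 4, 5, 2, 7, 10, 8] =(0 11 8 2)(4 9 7 5 6)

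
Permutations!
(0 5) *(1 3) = (0 5)(1 3) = [5, 3, 2, 1, 4, 0]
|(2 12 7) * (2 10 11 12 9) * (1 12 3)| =6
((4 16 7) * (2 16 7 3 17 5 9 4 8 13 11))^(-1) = (2 11 13 8 7 4 9 5 17 3 16) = ((2 16 3 17 5 9 4 7 8 13 11))^(-1)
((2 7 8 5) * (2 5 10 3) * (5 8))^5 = ((2 7 5 8 10 3))^5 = (2 3 10 8 5 7)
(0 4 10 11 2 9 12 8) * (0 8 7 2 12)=[4, 1, 9, 3, 10, 5, 6, 2, 8, 0, 11, 12, 7]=(0 4 10 11 12 7 2 9)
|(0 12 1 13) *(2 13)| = 5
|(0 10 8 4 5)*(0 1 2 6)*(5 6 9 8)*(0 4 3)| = |(0 10 5 1 2 9 8 3)(4 6)| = 8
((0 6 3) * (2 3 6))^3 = ((6)(0 2 3))^3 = (6)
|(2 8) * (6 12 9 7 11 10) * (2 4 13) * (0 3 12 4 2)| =10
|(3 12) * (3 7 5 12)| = 3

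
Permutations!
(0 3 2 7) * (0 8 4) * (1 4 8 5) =(8)(0 3 2 7 5 1 4) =[3, 4, 7, 2, 0, 1, 6, 5, 8]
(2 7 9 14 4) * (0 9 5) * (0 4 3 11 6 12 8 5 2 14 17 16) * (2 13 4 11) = (0 9 17 16)(2 7 13 4 14 3)(5 11 6 12 8) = [9, 1, 7, 2, 14, 11, 12, 13, 5, 17, 10, 6, 8, 4, 3, 15, 0, 16]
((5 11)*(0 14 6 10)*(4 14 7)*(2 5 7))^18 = (14)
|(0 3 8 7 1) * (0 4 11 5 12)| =9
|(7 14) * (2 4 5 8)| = 4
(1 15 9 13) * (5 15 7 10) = [0, 7, 2, 3, 4, 15, 6, 10, 8, 13, 5, 11, 12, 1, 14, 9] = (1 7 10 5 15 9 13)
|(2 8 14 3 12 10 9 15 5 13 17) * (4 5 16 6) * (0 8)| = 15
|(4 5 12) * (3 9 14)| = 3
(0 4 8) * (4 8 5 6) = [8, 1, 2, 3, 5, 6, 4, 7, 0] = (0 8)(4 5 6)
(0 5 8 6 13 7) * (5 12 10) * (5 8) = (0 12 10 8 6 13 7) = [12, 1, 2, 3, 4, 5, 13, 0, 6, 9, 8, 11, 10, 7]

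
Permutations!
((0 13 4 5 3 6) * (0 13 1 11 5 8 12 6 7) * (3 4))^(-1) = (0 7 3 13 6 12 8 4 5 11 1)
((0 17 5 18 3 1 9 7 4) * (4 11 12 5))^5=(0 4 17)(1 5 7 3 12 9 18 11)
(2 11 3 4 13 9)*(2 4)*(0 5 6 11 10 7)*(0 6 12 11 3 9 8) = (0 5 12 11 9 4 13 8)(2 10 7 6 3) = [5, 1, 10, 2, 13, 12, 3, 6, 0, 4, 7, 9, 11, 8]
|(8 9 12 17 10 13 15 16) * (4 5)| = |(4 5)(8 9 12 17 10 13 15 16)| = 8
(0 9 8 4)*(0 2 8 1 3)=[9, 3, 8, 0, 2, 5, 6, 7, 4, 1]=(0 9 1 3)(2 8 4)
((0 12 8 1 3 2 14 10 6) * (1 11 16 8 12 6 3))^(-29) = (0 6)(2 3 10 14)(8 11 16)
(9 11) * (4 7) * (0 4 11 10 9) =(0 4 7 11)(9 10) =[4, 1, 2, 3, 7, 5, 6, 11, 8, 10, 9, 0]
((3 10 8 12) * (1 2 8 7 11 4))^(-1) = (1 4 11 7 10 3 12 8 2) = ((1 2 8 12 3 10 7 11 4))^(-1)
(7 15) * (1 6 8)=[0, 6, 2, 3, 4, 5, 8, 15, 1, 9, 10, 11, 12, 13, 14, 7]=(1 6 8)(7 15)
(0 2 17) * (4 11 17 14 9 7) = (0 2 14 9 7 4 11 17) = [2, 1, 14, 3, 11, 5, 6, 4, 8, 7, 10, 17, 12, 13, 9, 15, 16, 0]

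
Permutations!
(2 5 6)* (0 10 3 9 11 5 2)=[10, 1, 2, 9, 4, 6, 0, 7, 8, 11, 3, 5]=(0 10 3 9 11 5 6)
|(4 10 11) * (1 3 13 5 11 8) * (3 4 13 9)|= |(1 4 10 8)(3 9)(5 11 13)|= 12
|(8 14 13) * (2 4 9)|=3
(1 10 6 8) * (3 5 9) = (1 10 6 8)(3 5 9) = [0, 10, 2, 5, 4, 9, 8, 7, 1, 3, 6]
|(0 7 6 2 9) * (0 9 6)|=2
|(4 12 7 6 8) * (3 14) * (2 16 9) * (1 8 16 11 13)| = 22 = |(1 8 4 12 7 6 16 9 2 11 13)(3 14)|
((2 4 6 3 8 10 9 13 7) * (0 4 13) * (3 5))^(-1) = ((0 4 6 5 3 8 10 9)(2 13 7))^(-1) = (0 9 10 8 3 5 6 4)(2 7 13)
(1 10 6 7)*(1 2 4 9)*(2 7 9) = (1 10 6 9)(2 4) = [0, 10, 4, 3, 2, 5, 9, 7, 8, 1, 6]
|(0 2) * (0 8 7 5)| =5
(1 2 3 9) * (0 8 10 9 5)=[8, 2, 3, 5, 4, 0, 6, 7, 10, 1, 9]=(0 8 10 9 1 2 3 5)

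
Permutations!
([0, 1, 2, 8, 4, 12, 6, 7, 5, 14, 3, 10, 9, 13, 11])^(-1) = (3 10 11 14 9 12 5 8)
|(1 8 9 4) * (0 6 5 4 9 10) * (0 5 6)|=|(1 8 10 5 4)|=5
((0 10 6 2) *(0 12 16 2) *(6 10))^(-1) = ((0 6)(2 12 16))^(-1) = (0 6)(2 16 12)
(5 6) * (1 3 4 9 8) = (1 3 4 9 8)(5 6) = [0, 3, 2, 4, 9, 6, 5, 7, 1, 8]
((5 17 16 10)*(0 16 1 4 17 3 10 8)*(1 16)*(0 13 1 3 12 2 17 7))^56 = ((0 3 10 5 12 2 17 16 8 13 1 4 7))^56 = (0 12 8 7 5 16 4 10 17 1 3 2 13)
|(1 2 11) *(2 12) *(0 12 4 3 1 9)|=|(0 12 2 11 9)(1 4 3)|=15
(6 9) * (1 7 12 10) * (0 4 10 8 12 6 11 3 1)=(0 4 10)(1 7 6 9 11 3)(8 12)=[4, 7, 2, 1, 10, 5, 9, 6, 12, 11, 0, 3, 8]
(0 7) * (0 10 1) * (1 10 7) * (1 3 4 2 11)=[3, 0, 11, 4, 2, 5, 6, 7, 8, 9, 10, 1]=(0 3 4 2 11 1)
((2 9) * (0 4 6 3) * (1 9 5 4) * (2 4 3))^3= (0 4 5 1 6 3 9 2)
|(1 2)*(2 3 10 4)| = 5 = |(1 3 10 4 2)|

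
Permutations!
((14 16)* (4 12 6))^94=((4 12 6)(14 16))^94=(16)(4 12 6)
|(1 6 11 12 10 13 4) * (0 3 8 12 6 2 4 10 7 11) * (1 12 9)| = 22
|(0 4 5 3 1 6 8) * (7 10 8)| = 9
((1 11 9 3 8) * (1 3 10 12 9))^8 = ((1 11)(3 8)(9 10 12))^8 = (9 12 10)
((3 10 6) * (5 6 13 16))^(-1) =(3 6 5 16 13 10)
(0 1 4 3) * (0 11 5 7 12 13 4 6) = [1, 6, 2, 11, 3, 7, 0, 12, 8, 9, 10, 5, 13, 4] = (0 1 6)(3 11 5 7 12 13 4)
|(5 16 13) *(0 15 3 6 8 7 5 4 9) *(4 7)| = 28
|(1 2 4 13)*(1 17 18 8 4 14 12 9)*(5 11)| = 10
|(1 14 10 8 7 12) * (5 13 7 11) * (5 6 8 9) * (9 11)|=11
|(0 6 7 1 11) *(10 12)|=10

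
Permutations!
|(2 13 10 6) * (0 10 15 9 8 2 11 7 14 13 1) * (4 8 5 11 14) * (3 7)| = |(0 10 6 14 13 15 9 5 11 3 7 4 8 2 1)| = 15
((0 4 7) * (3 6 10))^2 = (0 7 4)(3 10 6)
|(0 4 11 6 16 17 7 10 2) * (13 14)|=18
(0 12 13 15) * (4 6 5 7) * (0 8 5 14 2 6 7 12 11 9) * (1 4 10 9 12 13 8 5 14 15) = (0 11 12 8 14 2 6 15 5 13 1 4 7 10 9) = [11, 4, 6, 3, 7, 13, 15, 10, 14, 0, 9, 12, 8, 1, 2, 5]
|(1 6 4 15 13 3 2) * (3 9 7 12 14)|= 11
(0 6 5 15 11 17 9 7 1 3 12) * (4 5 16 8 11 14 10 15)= [6, 3, 2, 12, 5, 4, 16, 1, 11, 7, 15, 17, 0, 13, 10, 14, 8, 9]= (0 6 16 8 11 17 9 7 1 3 12)(4 5)(10 15 14)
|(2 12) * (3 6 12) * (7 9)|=|(2 3 6 12)(7 9)|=4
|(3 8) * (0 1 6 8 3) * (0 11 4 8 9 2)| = 15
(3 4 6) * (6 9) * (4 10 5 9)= [0, 1, 2, 10, 4, 9, 3, 7, 8, 6, 5]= (3 10 5 9 6)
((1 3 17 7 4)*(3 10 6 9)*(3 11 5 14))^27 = (1 5 4 11 7 9 17 6 3 10 14)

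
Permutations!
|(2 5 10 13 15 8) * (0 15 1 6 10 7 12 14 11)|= 36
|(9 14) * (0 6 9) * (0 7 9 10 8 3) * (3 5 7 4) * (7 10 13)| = |(0 6 13 7 9 14 4 3)(5 10 8)| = 24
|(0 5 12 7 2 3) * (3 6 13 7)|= |(0 5 12 3)(2 6 13 7)|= 4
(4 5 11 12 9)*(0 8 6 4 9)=(0 8 6 4 5 11 12)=[8, 1, 2, 3, 5, 11, 4, 7, 6, 9, 10, 12, 0]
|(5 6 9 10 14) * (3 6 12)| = |(3 6 9 10 14 5 12)| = 7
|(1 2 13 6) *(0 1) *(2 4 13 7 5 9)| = 20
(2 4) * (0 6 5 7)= (0 6 5 7)(2 4)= [6, 1, 4, 3, 2, 7, 5, 0]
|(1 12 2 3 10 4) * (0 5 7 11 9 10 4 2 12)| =|(12)(0 5 7 11 9 10 2 3 4 1)| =10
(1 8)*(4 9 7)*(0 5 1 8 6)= [5, 6, 2, 3, 9, 1, 0, 4, 8, 7]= (0 5 1 6)(4 9 7)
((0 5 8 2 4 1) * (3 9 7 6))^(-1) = ((0 5 8 2 4 1)(3 9 7 6))^(-1) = (0 1 4 2 8 5)(3 6 7 9)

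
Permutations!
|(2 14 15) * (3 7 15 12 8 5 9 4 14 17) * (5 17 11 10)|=|(2 11 10 5 9 4 14 12 8 17 3 7 15)|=13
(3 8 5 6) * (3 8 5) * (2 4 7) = (2 4 7)(3 5 6 8) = [0, 1, 4, 5, 7, 6, 8, 2, 3]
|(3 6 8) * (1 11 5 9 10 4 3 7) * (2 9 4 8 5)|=28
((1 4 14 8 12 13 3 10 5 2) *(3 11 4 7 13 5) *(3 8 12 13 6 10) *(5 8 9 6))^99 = ((1 7 5 2)(4 14 12 8 13 11)(6 10 9))^99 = (1 2 5 7)(4 8)(11 12)(13 14)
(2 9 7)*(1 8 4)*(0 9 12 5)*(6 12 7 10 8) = (0 9 10 8 4 1 6 12 5)(2 7) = [9, 6, 7, 3, 1, 0, 12, 2, 4, 10, 8, 11, 5]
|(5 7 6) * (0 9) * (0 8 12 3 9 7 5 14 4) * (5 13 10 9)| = 35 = |(0 7 6 14 4)(3 5 13 10 9 8 12)|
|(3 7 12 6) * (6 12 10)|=4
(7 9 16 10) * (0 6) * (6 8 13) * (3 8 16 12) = (0 16 10 7 9 12 3 8 13 6) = [16, 1, 2, 8, 4, 5, 0, 9, 13, 12, 7, 11, 3, 6, 14, 15, 10]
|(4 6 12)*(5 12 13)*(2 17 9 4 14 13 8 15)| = 28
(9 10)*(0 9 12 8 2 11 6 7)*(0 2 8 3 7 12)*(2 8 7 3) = [9, 1, 11, 3, 4, 5, 12, 8, 7, 10, 0, 6, 2] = (0 9 10)(2 11 6 12)(7 8)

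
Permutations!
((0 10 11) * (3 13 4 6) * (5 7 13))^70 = (0 10 11)(3 4 7)(5 6 13)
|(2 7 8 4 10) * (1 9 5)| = |(1 9 5)(2 7 8 4 10)| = 15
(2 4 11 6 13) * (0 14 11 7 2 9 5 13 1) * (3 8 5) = (0 14 11 6 1)(2 4 7)(3 8 5 13 9) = [14, 0, 4, 8, 7, 13, 1, 2, 5, 3, 10, 6, 12, 9, 11]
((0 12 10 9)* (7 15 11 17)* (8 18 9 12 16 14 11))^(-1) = (0 9 18 8 15 7 17 11 14 16)(10 12)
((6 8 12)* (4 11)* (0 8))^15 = ((0 8 12 6)(4 11))^15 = (0 6 12 8)(4 11)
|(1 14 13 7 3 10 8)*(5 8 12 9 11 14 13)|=|(1 13 7 3 10 12 9 11 14 5 8)|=11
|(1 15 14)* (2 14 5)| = 5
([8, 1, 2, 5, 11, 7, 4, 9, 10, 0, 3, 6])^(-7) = (4 6 11)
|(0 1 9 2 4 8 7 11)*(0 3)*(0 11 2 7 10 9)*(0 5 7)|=18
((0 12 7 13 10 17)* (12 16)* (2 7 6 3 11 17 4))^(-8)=(0 17 11 3 6 12 16)(2 13 4 7 10)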